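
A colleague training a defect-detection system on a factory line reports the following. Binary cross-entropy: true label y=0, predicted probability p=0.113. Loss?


BCE = -[y·ln(p) + (1-y)·ln(1-p)]
= -0 - 1·ln(1-0.113)
= -ln(0.887) = 0.1199

0.1199


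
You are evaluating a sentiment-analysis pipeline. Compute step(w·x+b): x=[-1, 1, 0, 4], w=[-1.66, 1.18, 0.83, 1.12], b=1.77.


z = (-1)·(-1.66) + (1)·(1.18) + (0)·(0.83) + (4)·(1.12) + 1.77
  = 9.09
step(z) = 1 (z≥0)

1


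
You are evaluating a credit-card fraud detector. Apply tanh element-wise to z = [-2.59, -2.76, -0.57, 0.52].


tanh(-2.59) = -0.9888
tanh(-2.76) = -0.992
tanh(-0.57) = -0.5154
tanh(0.52) = 0.4777
result = [-0.9888, -0.992, -0.5154, 0.4777]

[-0.9888, -0.992, -0.5154, 0.4777]


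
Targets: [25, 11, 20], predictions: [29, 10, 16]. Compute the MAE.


Absolute errors: |25-29|=4, |11-10|=1, |20-16|=4
Sum = 9
MAE = 9/3 = 3

3


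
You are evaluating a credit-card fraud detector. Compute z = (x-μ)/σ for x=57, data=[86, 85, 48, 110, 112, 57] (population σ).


μ = 83, σ = 24.097
z = (57 - 83)/24.097 = -1.079

-1.079


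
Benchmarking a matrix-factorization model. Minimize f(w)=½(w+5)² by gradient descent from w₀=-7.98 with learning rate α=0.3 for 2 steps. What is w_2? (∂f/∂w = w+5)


step 1: grad = -7.98+5 = -2.98; w = -7.98 - 0.3·(-2.98) = -7.086
step 2: grad = -7.086+5 = -2.086; w = -7.086 - 0.3·(-2.086) = -6.4602

-6.4602


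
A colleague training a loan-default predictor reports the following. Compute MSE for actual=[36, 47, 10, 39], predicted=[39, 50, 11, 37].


Squared errors: (36-39)²=9, (47-50)²=9, (10-11)²=1, (39-37)²=4
Sum = 23
MSE = 23/4 = 23/4

23/4


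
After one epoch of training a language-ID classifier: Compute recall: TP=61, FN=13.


Recall = TP/(TP+FN)
= 61/(61+13)
= 61/74 = 82.43%

82.43%


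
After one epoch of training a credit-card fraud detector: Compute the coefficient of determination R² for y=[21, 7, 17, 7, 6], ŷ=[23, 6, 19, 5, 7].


ȳ = 11.6
SS_res = Σ(y-ŷ)² = 14
SS_tot = Σ(y-ȳ)² = 191.2
R² = 1 - SS_res/SS_tot = 1 - 0.0732 = 0.9268

0.9268


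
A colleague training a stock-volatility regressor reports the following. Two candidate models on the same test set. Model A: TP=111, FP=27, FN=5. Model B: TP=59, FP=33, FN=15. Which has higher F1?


Model A: P=111/138=0.8043, R=111/116=0.9569, F1=2PR/(P+R)=2TP/(2TP+FP+FN)=222/254=0.874
Model B: P=59/92=0.6413, R=59/74=0.7973, F1=2PR/(P+R)=2TP/(2TP+FP+FN)=118/166=0.7108
0.874 > 0.7108 → Model A

Model A


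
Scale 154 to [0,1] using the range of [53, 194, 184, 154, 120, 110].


min=53, max=194
(154-53)/(194-53) = 101/141 = 0.7163

0.7163


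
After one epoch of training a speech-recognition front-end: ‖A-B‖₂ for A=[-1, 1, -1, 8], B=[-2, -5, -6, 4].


d = √((-1+ 2)² + (1+ 5)² + (-1+ 6)² + (8-4)²)
  = √(1 + 36 + 25 + 16)
  = √78 = 8.8318

8.8318


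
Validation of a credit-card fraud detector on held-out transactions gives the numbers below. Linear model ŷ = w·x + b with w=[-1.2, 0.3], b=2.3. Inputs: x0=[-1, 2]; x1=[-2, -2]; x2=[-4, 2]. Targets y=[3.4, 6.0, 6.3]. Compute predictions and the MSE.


ŷ0 = (-1.2)·(-1) + (0.3)·(2) + 2.3 = 4.1
ŷ1 = (-1.2)·(-2) + (0.3)·(-2) + 2.3 = 4.1
ŷ2 = (-1.2)·(-4) + (0.3)·(2) + 2.3 = 7.7
errors² = [0.49, 3.61, 1.96]
MSE = 6.0600/3 = 2.02

2.02


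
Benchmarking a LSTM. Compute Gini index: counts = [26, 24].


Probabilities: [26/50, 24/50] ≈ [0.52, 0.48]
Σpᵢ² = (676 + 576)/50² = 1252/2500
Gini = 1 - Σpᵢ² = 1 - 1252/2500 = 0.4992

0.4992


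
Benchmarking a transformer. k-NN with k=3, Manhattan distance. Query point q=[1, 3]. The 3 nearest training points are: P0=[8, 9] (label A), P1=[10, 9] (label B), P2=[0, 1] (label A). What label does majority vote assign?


d(q,P0) = 13  (label A)
d(q,P1) = 15  (label B)
d(q,P2) = 3  (label A)
Votes: A=2, B=1
Majority → A

A


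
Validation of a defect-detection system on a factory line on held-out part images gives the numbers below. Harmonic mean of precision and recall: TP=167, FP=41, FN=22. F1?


Precision = 167/208 = 0.8029
Recall = 167/189 = 0.8836
F1 = 2·P·R/(P+R) = 2·TP/(2·TP+FP+FN) = 334/(334+41+22) = 334/397 = 0.8413

0.8413


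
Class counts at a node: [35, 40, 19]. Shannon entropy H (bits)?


Probabilities: [35/94, 40/94, 19/94] ≈ [0.3723, 0.4255, 0.2021]
H = -((35/94)·log₂(35/94) + (40/94)·log₂(40/94) + (19/94)·log₂(19/94))
  = 1.5215 bits

1.5215 bits


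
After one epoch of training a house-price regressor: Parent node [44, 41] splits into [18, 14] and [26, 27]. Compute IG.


Parent = [44, 41], H_parent = 0.9991
H_left = 0.9887 (n=32), H_right = 0.9997 (n=53)
H_children = (32/85)·0.9887 + (53/85)·0.9997 = 0.9956
IG = 0.9991 - 0.9956 = 0.0035

0.0035


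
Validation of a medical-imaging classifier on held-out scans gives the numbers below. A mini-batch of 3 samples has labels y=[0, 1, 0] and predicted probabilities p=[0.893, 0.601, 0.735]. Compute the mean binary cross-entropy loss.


L[0] = -ln(1-0.893) = -ln(0.107) = 2.2349
L[1] = -ln(0.601) = 0.5092
L[2] = -ln(1-0.735) = -ln(0.265) = 1.328
mean = (2.2349 + 0.5092 + 1.328)/3 = 1.3574

1.3574


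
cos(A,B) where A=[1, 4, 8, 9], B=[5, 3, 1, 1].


A·B = 1·5 + 4·3 + 8·1 + 9·1 = 34
‖A‖ = √162 = 12.7279, ‖B‖ = √36 = 6
cos = 34/(√162·√36) = 34/√5832 = 0.4452

0.4452


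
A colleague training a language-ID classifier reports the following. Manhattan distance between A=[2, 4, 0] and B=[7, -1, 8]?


d = |2-7| + |4+ 1| + |0-8|
  = 5 + 5 + 8
  = 18

18


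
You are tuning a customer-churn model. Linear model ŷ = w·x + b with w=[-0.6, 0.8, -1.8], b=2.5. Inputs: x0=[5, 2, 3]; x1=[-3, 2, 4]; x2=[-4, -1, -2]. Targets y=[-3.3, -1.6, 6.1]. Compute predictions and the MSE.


ŷ0 = (-0.6)·(5) + (0.8)·(2) + (-1.8)·(3) + 2.5 = -4.3
ŷ1 = (-0.6)·(-3) + (0.8)·(2) + (-1.8)·(4) + 2.5 = -1.3
ŷ2 = (-0.6)·(-4) + (0.8)·(-1) + (-1.8)·(-2) + 2.5 = 7.7
errors² = [1.0, 0.09, 2.56]
MSE = 3.6500/3 = 1.2167

1.2167


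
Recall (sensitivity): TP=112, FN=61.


Recall = TP/(TP+FN)
= 112/(112+61)
= 112/173 = 64.74%

64.74%


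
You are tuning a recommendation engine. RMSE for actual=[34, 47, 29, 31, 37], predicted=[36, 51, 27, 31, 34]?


MSE = 33/5 = 6.6
RMSE = √(33/5) = 2.569

2.569


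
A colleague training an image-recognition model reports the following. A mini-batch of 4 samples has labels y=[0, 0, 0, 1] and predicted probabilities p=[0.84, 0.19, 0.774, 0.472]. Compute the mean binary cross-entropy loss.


L[0] = -ln(1-0.84) = -ln(0.16) = 1.8326
L[1] = -ln(1-0.19) = -ln(0.81) = 0.2107
L[2] = -ln(1-0.774) = -ln(0.226) = 1.4872
L[3] = -ln(0.472) = 0.7508
mean = (1.8326 + 0.2107 + 1.4872 + 0.7508)/4 = 1.0703

1.0703


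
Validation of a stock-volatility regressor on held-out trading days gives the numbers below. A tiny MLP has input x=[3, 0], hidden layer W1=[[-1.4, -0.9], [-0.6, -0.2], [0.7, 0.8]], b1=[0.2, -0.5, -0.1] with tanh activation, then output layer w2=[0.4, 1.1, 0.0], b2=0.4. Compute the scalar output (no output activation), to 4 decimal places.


z1[0] = (-1.4)·(3) + (-0.9)·(0) + 0.2 = -4.0
z1[1] = (-0.6)·(3) + (-0.2)·(0) - 0.5 = -2.3
z1[2] = (0.7)·(3) + (0.8)·(0) - 0.1 = 2.0
h = tanh(z1) = [-0.9993, -0.9801, 0.964]
output = (0.4)·(-0.9993) + (1.1)·(-0.9801) + (0.0)·(0.964) + 0.4 = -1.0778

-1.0778


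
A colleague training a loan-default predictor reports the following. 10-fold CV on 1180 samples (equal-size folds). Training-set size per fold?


Fold size = 1180/10 = 118
Training per fold = 1180 - 118 = 1062

1062


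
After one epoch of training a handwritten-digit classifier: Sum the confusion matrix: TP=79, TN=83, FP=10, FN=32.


Total = TP + TN + FP + FN
= 79 + 83 + 10 + 32
= 204
(Predicted positive: 89, predicted negative: 115)

204


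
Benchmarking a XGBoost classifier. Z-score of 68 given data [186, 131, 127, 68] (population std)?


μ = 128, σ = 41.7552
z = (68 - 128)/41.7552 = -1.4369

-1.4369


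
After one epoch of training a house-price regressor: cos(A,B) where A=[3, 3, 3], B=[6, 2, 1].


A·B = 3·6 + 3·2 + 3·1 = 27
‖A‖ = √27 = 5.1962, ‖B‖ = √41 = 6.4031
cos = 27/(√27·√41) = 27/√1107 = 0.8115

0.8115


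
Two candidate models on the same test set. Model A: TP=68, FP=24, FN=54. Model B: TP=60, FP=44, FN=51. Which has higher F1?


Model A: P=68/92=0.7391, R=68/122=0.5574, F1=2PR/(P+R)=2TP/(2TP+FP+FN)=136/214=0.6355
Model B: P=60/104=0.5769, R=60/111=0.5405, F1=2PR/(P+R)=2TP/(2TP+FP+FN)=120/215=0.5581
0.6355 > 0.5581 → Model A

Model A


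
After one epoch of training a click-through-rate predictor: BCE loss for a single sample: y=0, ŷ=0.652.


BCE = -[y·ln(p) + (1-y)·ln(1-p)]
= -0 - 1·ln(1-0.652)
= -ln(0.348) = 1.0556

1.0556


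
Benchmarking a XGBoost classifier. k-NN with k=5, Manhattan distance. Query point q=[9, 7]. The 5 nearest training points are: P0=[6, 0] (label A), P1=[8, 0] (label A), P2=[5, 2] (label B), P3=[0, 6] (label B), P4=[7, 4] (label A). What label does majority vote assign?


d(q,P0) = 10  (label A)
d(q,P1) = 8  (label A)
d(q,P2) = 9  (label B)
d(q,P3) = 10  (label B)
d(q,P4) = 5  (label A)
Votes: A=3, B=2
Majority → A

A


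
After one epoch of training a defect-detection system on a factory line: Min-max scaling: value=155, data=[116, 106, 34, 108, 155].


min=34, max=155
(155-34)/(155-34) = 121/121 = 1.0

1.0


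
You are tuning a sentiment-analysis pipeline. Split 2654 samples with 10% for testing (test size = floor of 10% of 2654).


Test = ⌊2654·10/100⌋ = 265
Train = 2654 - 265 = 2389

Train: 2389, Test: 265


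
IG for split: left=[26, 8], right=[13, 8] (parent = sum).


Parent = [39, 16], H_parent = 0.8699
H_left = 0.7871 (n=34), H_right = 0.9587 (n=21)
H_children = (34/55)·0.7871 + (21/55)·0.9587 = 0.8526
IG = 0.8699 - 0.8526 = 0.0173

0.0173


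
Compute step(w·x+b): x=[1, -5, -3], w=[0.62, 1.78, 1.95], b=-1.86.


z = (1)·(0.62) + (-5)·(1.78) + (-3)·(1.95) - 1.86
  = -15.99
step(z) = 0 (z<0)

0


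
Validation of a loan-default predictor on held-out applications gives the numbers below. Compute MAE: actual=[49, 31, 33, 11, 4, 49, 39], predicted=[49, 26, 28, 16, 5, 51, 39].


Absolute errors: |49-49|=0, |31-26|=5, |33-28|=5, |11-16|=5, |4-5|=1, |49-51|=2, |39-39|=0
Sum = 18
MAE = 18/7 = 18/7

18/7


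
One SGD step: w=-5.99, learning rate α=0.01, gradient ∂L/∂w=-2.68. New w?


w_new = w - α·∇
= -5.99 - 0.01·-2.68
= -5.99 + 0.0268
= -5.9632

-5.9632


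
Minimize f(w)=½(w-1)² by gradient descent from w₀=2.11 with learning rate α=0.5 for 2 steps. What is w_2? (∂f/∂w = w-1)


step 1: grad = 2.11-1 = 1.11; w = 2.11 - 0.5·(1.11) = 1.555
step 2: grad = 1.555-1 = 0.555; w = 1.555 - 0.5·(0.555) = 1.2775

1.2775


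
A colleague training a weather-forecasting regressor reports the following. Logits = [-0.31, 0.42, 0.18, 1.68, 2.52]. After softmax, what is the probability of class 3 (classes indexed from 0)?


Exponentials: e^-0.31=0.7334, e^0.42=1.522, e^0.18=1.1972, e^1.68=5.3656, e^2.52=12.4286
Sum = 21.2468
Softmax = [0.0345, 0.0716, 0.0563, 0.2525, 0.585]
p[3] = 5.3656/21.2468 = 0.2525

0.2525


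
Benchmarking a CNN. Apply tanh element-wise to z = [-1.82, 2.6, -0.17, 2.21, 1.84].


tanh(-1.82) = -0.9488
tanh(2.6) = 0.989
tanh(-0.17) = -0.1684
tanh(2.21) = 0.9762
tanh(1.84) = 0.9508
result = [-0.9488, 0.989, -0.1684, 0.9762, 0.9508]

[-0.9488, 0.989, -0.1684, 0.9762, 0.9508]


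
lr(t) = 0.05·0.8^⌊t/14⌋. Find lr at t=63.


n_drops = ⌊63/14⌋ = 4
lr = 0.05·0.8^4 = 0.05·0.4096 = 0.02048

0.02048


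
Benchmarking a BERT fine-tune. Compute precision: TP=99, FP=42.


Precision = TP/(TP+FP)
= 99/(99+42)
= 99/141 = 70.21%

70.21%


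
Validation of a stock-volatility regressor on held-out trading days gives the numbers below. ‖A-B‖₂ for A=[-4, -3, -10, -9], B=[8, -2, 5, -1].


d = √((-4-8)² + (-3+ 2)² + (-10-5)² + (-9+ 1)²)
  = √(144 + 1 + 225 + 64)
  = √434 = 20.8327

20.8327


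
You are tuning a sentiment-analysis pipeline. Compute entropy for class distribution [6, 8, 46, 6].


Probabilities: [6/66, 8/66, 46/66, 6/66] ≈ [0.0909, 0.1212, 0.697, 0.0909]
H = -((6/66)·log₂(6/66) + (8/66)·log₂(8/66) + (46/66)·log₂(46/66) + (6/66)·log₂(6/66))
  = 1.361 bits

1.361 bits


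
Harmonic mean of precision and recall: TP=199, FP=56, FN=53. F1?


Precision = 199/255 = 0.7804
Recall = 199/252 = 0.7897
F1 = 2·P·R/(P+R) = 2·TP/(2·TP+FP+FN) = 398/(398+56+53) = 398/507 = 0.785

0.785


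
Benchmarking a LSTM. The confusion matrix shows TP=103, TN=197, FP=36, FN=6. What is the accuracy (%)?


Accuracy = (TP+TN)/(TP+TN+FP+FN)
= (103+197)/(342)
= 300/342 = 87.72%

87.72%


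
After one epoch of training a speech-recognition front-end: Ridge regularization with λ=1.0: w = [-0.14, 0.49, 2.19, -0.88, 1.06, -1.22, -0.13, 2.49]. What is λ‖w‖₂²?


‖w‖₂² = (-0.14)² + (0.49)² + (2.19)² + (-0.88)² + (1.06)² + (-1.22)² + (-0.13)² + (2.49)²
     = 0.0196 + 0.2401 + 4.7961 + 0.7744 + 1.1236 + 1.4884 + 0.0169 + 6.2001
     = 14.6592
λ·‖w‖₂² = 1.0·14.6592 = 14.6592

14.6592


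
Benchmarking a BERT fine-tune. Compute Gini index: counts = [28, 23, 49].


Probabilities: [28/100, 23/100, 49/100] ≈ [0.28, 0.23, 0.49]
Σpᵢ² = (784 + 529 + 2401)/100² = 3714/10000
Gini = 1 - Σpᵢ² = 1 - 3714/10000 = 0.6286

0.6286


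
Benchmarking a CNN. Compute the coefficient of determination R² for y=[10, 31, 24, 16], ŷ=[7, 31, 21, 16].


ȳ = 20.25
SS_res = Σ(y-ŷ)² = 18
SS_tot = Σ(y-ȳ)² = 252.75
R² = 1 - SS_res/SS_tot = 1 - 0.0712 = 0.9288

0.9288


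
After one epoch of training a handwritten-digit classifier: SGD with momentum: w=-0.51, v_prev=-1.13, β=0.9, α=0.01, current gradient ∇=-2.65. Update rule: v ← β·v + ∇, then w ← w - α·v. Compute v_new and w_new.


v_new = 0.9·-1.13 - 2.65 = -1.017 - 2.65 = -3.667
w_new = -0.51 - 0.01·-3.667 = -0.51 + 0.03667 = -0.47333

v_new=-3.667, w_new=-0.47333


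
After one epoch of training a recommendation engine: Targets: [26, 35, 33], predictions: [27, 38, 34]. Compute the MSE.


Squared errors: (26-27)²=1, (35-38)²=9, (33-34)²=1
Sum = 11
MSE = 11/3 = 11/3

11/3


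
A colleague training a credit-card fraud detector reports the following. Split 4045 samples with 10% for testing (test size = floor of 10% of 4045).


Test = ⌊4045·10/100⌋ = 404
Train = 4045 - 404 = 3641

Train: 3641, Test: 404


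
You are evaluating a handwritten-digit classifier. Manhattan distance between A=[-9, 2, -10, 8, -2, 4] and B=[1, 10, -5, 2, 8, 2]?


d = |-9-1| + |2-10| + |-10+ 5| + |8-2| + |-2-8| + |4-2|
  = 10 + 8 + 5 + 6 + 10 + 2
  = 41

41


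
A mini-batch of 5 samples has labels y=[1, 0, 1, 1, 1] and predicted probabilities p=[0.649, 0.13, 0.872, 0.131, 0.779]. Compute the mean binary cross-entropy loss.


L[0] = -ln(0.649) = 0.4323
L[1] = -ln(1-0.13) = -ln(0.87) = 0.1393
L[2] = -ln(0.872) = 0.137
L[3] = -ln(0.131) = 2.0326
L[4] = -ln(0.779) = 0.2497
mean = (0.4323 + 0.1393 + 0.137 + 2.0326 + 0.2497)/5 = 0.5982

0.5982


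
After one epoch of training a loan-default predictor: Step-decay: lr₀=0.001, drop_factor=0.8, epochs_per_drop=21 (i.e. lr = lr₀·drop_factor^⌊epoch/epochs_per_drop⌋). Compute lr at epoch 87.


n_drops = ⌊87/21⌋ = 4
lr = 0.001·0.8^4 = 0.001·0.4096 = 0.0004096

0.0004096


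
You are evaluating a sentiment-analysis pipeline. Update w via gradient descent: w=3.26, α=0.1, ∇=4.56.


w_new = w - α·∇
= 3.26 - 0.1·4.56
= 3.26 - 0.456
= 2.804

2.804


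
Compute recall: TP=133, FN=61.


Recall = TP/(TP+FN)
= 133/(133+61)
= 133/194 = 68.56%

68.56%


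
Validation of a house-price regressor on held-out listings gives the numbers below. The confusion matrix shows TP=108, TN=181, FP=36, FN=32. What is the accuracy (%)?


Accuracy = (TP+TN)/(TP+TN+FP+FN)
= (108+181)/(357)
= 289/357 = 80.95%

80.95%


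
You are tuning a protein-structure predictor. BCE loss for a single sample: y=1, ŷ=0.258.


BCE = -[y·ln(p) + (1-y)·ln(1-p)]
= -1·ln(0.258) - 0
= -ln(0.258) = 1.3548

1.3548


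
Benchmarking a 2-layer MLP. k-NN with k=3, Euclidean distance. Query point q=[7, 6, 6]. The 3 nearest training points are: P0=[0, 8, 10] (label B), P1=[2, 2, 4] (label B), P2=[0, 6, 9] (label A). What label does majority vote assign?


d(q,P0) = 8.3066  (label B)
d(q,P1) = 6.7082  (label B)
d(q,P2) = 7.6158  (label A)
Votes: A=1, B=2
Majority → B

B


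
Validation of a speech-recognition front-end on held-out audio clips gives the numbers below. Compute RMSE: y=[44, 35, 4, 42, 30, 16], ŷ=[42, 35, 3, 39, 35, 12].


MSE = 55/6 = 9.1667
RMSE = √(55/6) = 3.0277

3.0277


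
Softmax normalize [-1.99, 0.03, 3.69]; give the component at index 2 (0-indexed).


Exponentials: e^-1.99=0.1367, e^0.03=1.0305, e^3.69=40.0448
Sum = 41.212
Softmax = [0.0033, 0.025, 0.9717]
p[2] = 40.0448/41.212 = 0.9717

0.9717


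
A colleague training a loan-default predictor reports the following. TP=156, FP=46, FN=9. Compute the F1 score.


Precision = 156/202 = 0.7723
Recall = 156/165 = 0.9455
F1 = 2·P·R/(P+R) = 2·TP/(2·TP+FP+FN) = 312/(312+46+9) = 312/367 = 0.8501

0.8501


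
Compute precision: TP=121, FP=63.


Precision = TP/(TP+FP)
= 121/(121+63)
= 121/184 = 65.76%

65.76%


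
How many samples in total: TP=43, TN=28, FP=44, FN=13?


Total = TP + TN + FP + FN
= 43 + 28 + 44 + 13
= 128
(Predicted positive: 87, predicted negative: 41)

128


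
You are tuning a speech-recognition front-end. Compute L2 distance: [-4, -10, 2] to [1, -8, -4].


d = √((-4-1)² + (-10+ 8)² + (2+ 4)²)
  = √(25 + 4 + 36)
  = √65 = 8.0623

8.0623


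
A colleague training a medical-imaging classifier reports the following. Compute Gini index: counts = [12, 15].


Probabilities: [12/27, 15/27] ≈ [0.4444, 0.5556]
Σpᵢ² = (144 + 225)/27² = 369/729
Gini = 1 - Σpᵢ² = 1 - 369/729 = 0.4938

0.4938


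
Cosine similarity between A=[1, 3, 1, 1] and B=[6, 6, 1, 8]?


A·B = 1·6 + 3·6 + 1·1 + 1·8 = 33
‖A‖ = √12 = 3.4641, ‖B‖ = √137 = 11.7047
cos = 33/(√12·√137) = 33/√1644 = 0.8139

0.8139


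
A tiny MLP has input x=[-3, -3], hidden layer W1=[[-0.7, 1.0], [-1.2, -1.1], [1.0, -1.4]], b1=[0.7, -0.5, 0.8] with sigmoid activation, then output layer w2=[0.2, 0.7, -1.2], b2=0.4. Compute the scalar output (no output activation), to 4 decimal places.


z1[0] = (-0.7)·(-3) + (1.0)·(-3) + 0.7 = -0.2
z1[1] = (-1.2)·(-3) + (-1.1)·(-3) - 0.5 = 6.4
z1[2] = (1.0)·(-3) + (-1.4)·(-3) + 0.8 = 2.0
h = sigmoid(z1) = [0.4502, 0.9983, 0.8808]
output = (0.2)·(0.4502) + (0.7)·(0.9983) + (-1.2)·(0.8808) + 0.4 = 0.1319

0.1319


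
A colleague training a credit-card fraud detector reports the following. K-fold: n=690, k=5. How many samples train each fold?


Fold size = 690/5 = 138
Training per fold = 690 - 138 = 552

552


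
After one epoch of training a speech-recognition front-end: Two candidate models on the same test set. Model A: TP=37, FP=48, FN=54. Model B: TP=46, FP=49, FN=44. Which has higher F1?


Model A: P=37/85=0.4353, R=37/91=0.4066, F1=2PR/(P+R)=2TP/(2TP+FP+FN)=74/176=0.4205
Model B: P=46/95=0.4842, R=46/90=0.5111, F1=2PR/(P+R)=2TP/(2TP+FP+FN)=92/185=0.4973
0.4205 < 0.4973 → Model B

Model B


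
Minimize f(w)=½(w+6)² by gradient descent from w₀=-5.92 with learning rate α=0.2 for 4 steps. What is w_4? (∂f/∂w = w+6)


step 1: grad = -5.92+6 = 0.08; w = -5.92 - 0.2·(0.08) = -5.936
step 2: grad = -5.936+6 = 0.064; w = -5.936 - 0.2·(0.064) = -5.9488
step 3: grad = -5.9488+6 = 0.0512; w = -5.9488 - 0.2·(0.0512) = -5.95904
step 4: grad = -5.95904+6 = 0.04096; w = -5.95904 - 0.2·(0.04096) = -5.967232

-5.967232


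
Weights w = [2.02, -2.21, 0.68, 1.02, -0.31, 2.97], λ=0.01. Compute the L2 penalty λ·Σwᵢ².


‖w‖₂² = (2.02)² + (-2.21)² + (0.68)² + (1.02)² + (-0.31)² + (2.97)²
     = 4.0804 + 4.8841 + 0.4624 + 1.0404 + 0.0961 + 8.8209
     = 19.3843
λ·‖w‖₂² = 0.01·19.3843 = 0.193843

0.193843


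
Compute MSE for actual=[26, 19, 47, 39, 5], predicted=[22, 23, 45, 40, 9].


Squared errors: (26-22)²=16, (19-23)²=16, (47-45)²=4, (39-40)²=1, (5-9)²=16
Sum = 53
MSE = 53/5 = 53/5

53/5


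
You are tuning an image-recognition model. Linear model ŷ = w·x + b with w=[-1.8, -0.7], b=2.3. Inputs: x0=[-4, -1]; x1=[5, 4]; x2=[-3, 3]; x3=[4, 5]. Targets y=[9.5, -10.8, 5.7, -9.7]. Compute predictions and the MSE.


ŷ0 = (-1.8)·(-4) + (-0.7)·(-1) + 2.3 = 10.2
ŷ1 = (-1.8)·(5) + (-0.7)·(4) + 2.3 = -9.5
ŷ2 = (-1.8)·(-3) + (-0.7)·(3) + 2.3 = 5.6
ŷ3 = (-1.8)·(4) + (-0.7)·(5) + 2.3 = -8.4
errors² = [0.49, 1.69, 0.01, 1.69]
MSE = 3.8800/4 = 0.97

0.97


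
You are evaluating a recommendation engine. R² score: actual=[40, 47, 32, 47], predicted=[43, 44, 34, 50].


ȳ = 41.5
SS_res = Σ(y-ŷ)² = 31
SS_tot = Σ(y-ȳ)² = 153
R² = 1 - SS_res/SS_tot = 1 - 0.2026 = 0.7974

0.7974


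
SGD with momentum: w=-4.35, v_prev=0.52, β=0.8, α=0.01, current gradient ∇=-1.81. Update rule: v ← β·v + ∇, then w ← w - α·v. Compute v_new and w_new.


v_new = 0.8·0.52 - 1.81 = 0.416 - 1.81 = -1.394
w_new = -4.35 - 0.01·-1.394 = -4.35 + 0.01394 = -4.33606

v_new=-1.394, w_new=-4.33606


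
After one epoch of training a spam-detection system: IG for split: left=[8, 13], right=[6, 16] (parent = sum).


Parent = [14, 29], H_parent = 0.9103
H_left = 0.9587 (n=21), H_right = 0.8454 (n=22)
H_children = (21/43)·0.9587 + (22/43)·0.8454 = 0.9007
IG = 0.9103 - 0.9007 = 0.0096

0.0096


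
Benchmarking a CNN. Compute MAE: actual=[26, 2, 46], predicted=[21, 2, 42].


Absolute errors: |26-21|=5, |2-2|=0, |46-42|=4
Sum = 9
MAE = 9/3 = 3

3


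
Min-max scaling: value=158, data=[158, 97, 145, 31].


min=31, max=158
(158-31)/(158-31) = 127/127 = 1.0

1.0


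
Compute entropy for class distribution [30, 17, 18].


Probabilities: [30/65, 17/65, 18/65] ≈ [0.4615, 0.2615, 0.2769]
H = -((30/65)·log₂(30/65) + (17/65)·log₂(17/65) + (18/65)·log₂(18/65))
  = 1.5339 bits

1.5339 bits


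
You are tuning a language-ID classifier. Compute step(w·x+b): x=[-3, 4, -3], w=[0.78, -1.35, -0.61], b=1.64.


z = (-3)·(0.78) + (4)·(-1.35) + (-3)·(-0.61) + 1.64
  = -4.27
step(z) = 0 (z<0)

0


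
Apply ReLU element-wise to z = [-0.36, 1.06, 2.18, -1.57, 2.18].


ReLU(-0.36) = max(0, -0.36) = 0.0
ReLU(1.06) = max(0, 1.06) = 1.06
ReLU(2.18) = max(0, 2.18) = 2.18
ReLU(-1.57) = max(0, -1.57) = 0.0
ReLU(2.18) = max(0, 2.18) = 2.18
result = [0.0, 1.06, 2.18, 0.0, 2.18]

[0.0, 1.06, 2.18, 0.0, 2.18]


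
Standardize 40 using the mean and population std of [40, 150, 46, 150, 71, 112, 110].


μ = 97, σ = 42.3219
z = (40 - 97)/42.3219 = -1.3468

-1.3468


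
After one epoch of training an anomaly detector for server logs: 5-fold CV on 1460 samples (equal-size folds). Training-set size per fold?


Fold size = 1460/5 = 292
Training per fold = 1460 - 292 = 1168

1168


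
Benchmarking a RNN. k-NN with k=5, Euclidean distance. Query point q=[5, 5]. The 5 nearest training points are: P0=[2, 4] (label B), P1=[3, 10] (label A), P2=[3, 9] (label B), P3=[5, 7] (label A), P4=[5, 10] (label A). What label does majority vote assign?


d(q,P0) = 3.1623  (label B)
d(q,P1) = 5.3852  (label A)
d(q,P2) = 4.4721  (label B)
d(q,P3) = 2.0  (label A)
d(q,P4) = 5.0  (label A)
Votes: A=3, B=2
Majority → A

A


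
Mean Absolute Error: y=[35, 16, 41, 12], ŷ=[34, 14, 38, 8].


Absolute errors: |35-34|=1, |16-14|=2, |41-38|=3, |12-8|=4
Sum = 10
MAE = 10/4 = 5/2

5/2


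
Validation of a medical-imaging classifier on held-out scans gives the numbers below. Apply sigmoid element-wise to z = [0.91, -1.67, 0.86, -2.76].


σ(0.91) = 1/(1+e^-0.91) = 0.713
σ(-1.67) = 1/(1+e^1.67) = 0.1584
σ(0.86) = 1/(1+e^-0.86) = 0.7027
σ(-2.76) = 1/(1+e^2.76) = 0.0595
result = [0.713, 0.1584, 0.7027, 0.0595]

[0.713, 0.1584, 0.7027, 0.0595]


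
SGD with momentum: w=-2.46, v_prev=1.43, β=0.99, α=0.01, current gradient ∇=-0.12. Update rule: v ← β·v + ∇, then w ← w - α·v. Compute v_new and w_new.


v_new = 0.99·1.43 - 0.12 = 1.4157 - 0.12 = 1.2957
w_new = -2.46 - 0.01·1.2957 = -2.46 - 0.012957 = -2.472957

v_new=1.2957, w_new=-2.472957


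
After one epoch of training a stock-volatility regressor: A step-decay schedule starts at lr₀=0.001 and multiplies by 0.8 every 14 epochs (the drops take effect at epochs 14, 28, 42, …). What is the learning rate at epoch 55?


n_drops = ⌊55/14⌋ = 3
lr = 0.001·0.8^3 = 0.001·0.512 = 0.000512

0.000512


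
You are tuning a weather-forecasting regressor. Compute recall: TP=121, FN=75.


Recall = TP/(TP+FN)
= 121/(121+75)
= 121/196 = 61.73%

61.73%


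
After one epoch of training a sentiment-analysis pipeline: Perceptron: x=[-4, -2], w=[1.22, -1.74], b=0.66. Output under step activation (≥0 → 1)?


z = (-4)·(1.22) + (-2)·(-1.74) + 0.66
  = -0.74
step(z) = 0 (z<0)

0


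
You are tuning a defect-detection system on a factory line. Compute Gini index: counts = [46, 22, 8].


Probabilities: [46/76, 22/76, 8/76] ≈ [0.6053, 0.2895, 0.1053]
Σpᵢ² = (2116 + 484 + 64)/76² = 2664/5776
Gini = 1 - Σpᵢ² = 1 - 2664/5776 = 0.5388

0.5388


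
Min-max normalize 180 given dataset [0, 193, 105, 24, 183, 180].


min=0, max=193
(180-0)/(193-0) = 180/193 = 0.9326

0.9326


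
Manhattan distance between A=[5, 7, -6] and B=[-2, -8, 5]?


d = |5+ 2| + |7+ 8| + |-6-5|
  = 7 + 15 + 11
  = 33

33


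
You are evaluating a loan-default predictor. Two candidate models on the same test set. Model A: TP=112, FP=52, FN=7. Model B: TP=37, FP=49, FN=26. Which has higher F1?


Model A: P=112/164=0.6829, R=112/119=0.9412, F1=2PR/(P+R)=2TP/(2TP+FP+FN)=224/283=0.7915
Model B: P=37/86=0.4302, R=37/63=0.5873, F1=2PR/(P+R)=2TP/(2TP+FP+FN)=74/149=0.4966
0.7915 > 0.4966 → Model A

Model A


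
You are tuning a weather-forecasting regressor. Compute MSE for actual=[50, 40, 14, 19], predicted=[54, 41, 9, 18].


Squared errors: (50-54)²=16, (40-41)²=1, (14-9)²=25, (19-18)²=1
Sum = 43
MSE = 43/4 = 43/4

43/4


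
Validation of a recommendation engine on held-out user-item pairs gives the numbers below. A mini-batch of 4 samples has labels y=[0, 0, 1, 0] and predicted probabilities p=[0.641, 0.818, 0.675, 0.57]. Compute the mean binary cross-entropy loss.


L[0] = -ln(1-0.641) = -ln(0.359) = 1.0244
L[1] = -ln(1-0.818) = -ln(0.182) = 1.7037
L[2] = -ln(0.675) = 0.393
L[3] = -ln(1-0.57) = -ln(0.43) = 0.844
mean = (1.0244 + 1.7037 + 0.393 + 0.844)/4 = 0.9913

0.9913


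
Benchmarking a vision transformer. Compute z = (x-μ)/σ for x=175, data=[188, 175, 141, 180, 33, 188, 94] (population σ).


μ = 142.7143, σ = 54.7037
z = (175 - 142.7143)/54.7037 = 0.5902

0.5902


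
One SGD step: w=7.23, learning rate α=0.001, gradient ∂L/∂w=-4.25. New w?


w_new = w - α·∇
= 7.23 - 0.001·-4.25
= 7.23 + 0.00425
= 7.23425

7.23425


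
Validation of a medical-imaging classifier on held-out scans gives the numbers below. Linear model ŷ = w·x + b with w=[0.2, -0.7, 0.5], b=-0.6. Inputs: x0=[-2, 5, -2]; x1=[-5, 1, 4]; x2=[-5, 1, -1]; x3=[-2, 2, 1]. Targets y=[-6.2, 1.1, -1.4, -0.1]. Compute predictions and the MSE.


ŷ0 = (0.2)·(-2) + (-0.7)·(5) + (0.5)·(-2) - 0.6 = -5.5
ŷ1 = (0.2)·(-5) + (-0.7)·(1) + (0.5)·(4) - 0.6 = -0.3
ŷ2 = (0.2)·(-5) + (-0.7)·(1) + (0.5)·(-1) - 0.6 = -2.8
ŷ3 = (0.2)·(-2) + (-0.7)·(2) + (0.5)·(1) - 0.6 = -1.9
errors² = [0.49, 1.96, 1.96, 3.24]
MSE = 7.6500/4 = 1.9125

1.9125


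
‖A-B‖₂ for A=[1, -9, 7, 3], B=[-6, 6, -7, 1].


d = √((1+ 6)² + (-9-6)² + (7+ 7)² + (3-1)²)
  = √(49 + 225 + 196 + 4)
  = √474 = 21.7715

21.7715


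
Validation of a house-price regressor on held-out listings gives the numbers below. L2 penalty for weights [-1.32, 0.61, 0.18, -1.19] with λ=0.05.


‖w‖₂² = (-1.32)² + (0.61)² + (0.18)² + (-1.19)²
     = 1.7424 + 0.3721 + 0.0324 + 1.4161
     = 3.563
λ·‖w‖₂² = 0.05·3.563 = 0.17815

0.17815


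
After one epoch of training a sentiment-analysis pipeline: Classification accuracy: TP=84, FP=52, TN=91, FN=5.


Accuracy = (TP+TN)/(TP+TN+FP+FN)
= (84+91)/(232)
= 175/232 = 75.43%

75.43%


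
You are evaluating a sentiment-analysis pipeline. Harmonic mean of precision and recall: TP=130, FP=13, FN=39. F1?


Precision = 130/143 = 0.9091
Recall = 130/169 = 0.7692
F1 = 2·P·R/(P+R) = 2·TP/(2·TP+FP+FN) = 260/(260+13+39) = 260/312 = 0.8333

0.8333


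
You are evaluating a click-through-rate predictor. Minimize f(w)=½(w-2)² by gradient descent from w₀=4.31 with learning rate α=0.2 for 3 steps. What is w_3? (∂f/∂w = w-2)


step 1: grad = 4.31-2 = 2.31; w = 4.31 - 0.2·(2.31) = 3.848
step 2: grad = 3.848-2 = 1.848; w = 3.848 - 0.2·(1.848) = 3.4784
step 3: grad = 3.4784-2 = 1.4784; w = 3.4784 - 0.2·(1.4784) = 3.18272

3.18272


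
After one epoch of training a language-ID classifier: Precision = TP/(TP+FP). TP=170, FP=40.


Precision = TP/(TP+FP)
= 170/(170+40)
= 170/210 = 80.95%

80.95%


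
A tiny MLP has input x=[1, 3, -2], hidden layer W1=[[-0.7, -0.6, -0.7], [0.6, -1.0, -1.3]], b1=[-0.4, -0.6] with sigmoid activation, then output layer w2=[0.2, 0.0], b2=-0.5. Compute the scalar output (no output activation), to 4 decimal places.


z1[0] = (-0.7)·(1) + (-0.6)·(3) + (-0.7)·(-2) - 0.4 = -1.5
z1[1] = (0.6)·(1) + (-1.0)·(3) + (-1.3)·(-2) - 0.6 = -0.4
h = sigmoid(z1) = [0.1824, 0.4013]
output = (0.2)·(0.1824) + (0.0)·(0.4013) - 0.5 = -0.4635

-0.4635


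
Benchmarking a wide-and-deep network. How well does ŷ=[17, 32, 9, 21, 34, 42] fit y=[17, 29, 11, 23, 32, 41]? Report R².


ȳ = 25.5
SS_res = Σ(y-ŷ)² = 22
SS_tot = Σ(y-ȳ)² = 583.5
R² = 1 - SS_res/SS_tot = 1 - 0.0377 = 0.9623

0.9623


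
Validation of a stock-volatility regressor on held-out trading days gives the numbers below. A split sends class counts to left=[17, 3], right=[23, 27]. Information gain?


Parent = [40, 30], H_parent = 0.9852
H_left = 0.6098 (n=20), H_right = 0.9954 (n=50)
H_children = (20/70)·0.6098 + (50/70)·0.9954 = 0.8852
IG = 0.9852 - 0.8852 = 0.1

0.1


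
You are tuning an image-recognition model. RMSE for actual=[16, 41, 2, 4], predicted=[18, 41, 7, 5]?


MSE = 30/4 = 7.5
RMSE = √(30/4) = 2.7386

2.7386


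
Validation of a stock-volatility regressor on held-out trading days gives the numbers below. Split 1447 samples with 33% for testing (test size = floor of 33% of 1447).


Test = ⌊1447·33/100⌋ = 477
Train = 1447 - 477 = 970

Train: 970, Test: 477


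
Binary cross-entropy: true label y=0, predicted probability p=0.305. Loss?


BCE = -[y·ln(p) + (1-y)·ln(1-p)]
= -0 - 1·ln(1-0.305)
= -ln(0.695) = 0.3638

0.3638


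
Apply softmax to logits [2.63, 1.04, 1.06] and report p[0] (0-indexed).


Exponentials: e^2.63=13.8738, e^1.04=2.8292, e^1.06=2.8864
Sum = 19.5894
Softmax = [0.7082, 0.1444, 0.1473]
p[0] = 13.8738/19.5894 = 0.7082

0.7082


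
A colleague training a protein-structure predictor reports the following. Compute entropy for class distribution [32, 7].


Probabilities: [32/39, 7/39] ≈ [0.8205, 0.1795]
H = -((32/39)·log₂(32/39) + (7/39)·log₂(7/39))
  = 0.679 bits

0.679 bits


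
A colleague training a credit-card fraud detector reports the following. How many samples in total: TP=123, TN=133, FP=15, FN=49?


Total = TP + TN + FP + FN
= 123 + 133 + 15 + 49
= 320
(Predicted positive: 138, predicted negative: 182)

320


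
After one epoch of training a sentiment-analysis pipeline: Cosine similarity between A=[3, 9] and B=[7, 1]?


A·B = 3·7 + 9·1 = 30
‖A‖ = √90 = 9.4868, ‖B‖ = √50 = 7.0711
cos = 30/(√90·√50) = 30/√4500 = 0.4472

0.4472


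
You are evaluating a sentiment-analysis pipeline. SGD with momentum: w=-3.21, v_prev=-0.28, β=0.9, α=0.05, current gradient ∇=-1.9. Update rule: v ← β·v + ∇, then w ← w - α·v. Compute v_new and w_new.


v_new = 0.9·-0.28 - 1.9 = -0.252 - 1.9 = -2.152
w_new = -3.21 - 0.05·-2.152 = -3.21 + 0.1076 = -3.1024

v_new=-2.152, w_new=-3.1024


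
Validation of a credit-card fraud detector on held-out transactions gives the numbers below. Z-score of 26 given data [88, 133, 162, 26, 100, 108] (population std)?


μ = 102.8333, σ = 41.9699
z = (26 - 102.8333)/41.9699 = -1.8307

-1.8307


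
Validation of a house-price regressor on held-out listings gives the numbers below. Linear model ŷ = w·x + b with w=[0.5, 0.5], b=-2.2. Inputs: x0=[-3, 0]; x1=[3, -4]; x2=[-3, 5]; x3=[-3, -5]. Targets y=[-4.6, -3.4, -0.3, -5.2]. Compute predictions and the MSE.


ŷ0 = (0.5)·(-3) + (0.5)·(0) - 2.2 = -3.7
ŷ1 = (0.5)·(3) + (0.5)·(-4) - 2.2 = -2.7
ŷ2 = (0.5)·(-3) + (0.5)·(5) - 2.2 = -1.2
ŷ3 = (0.5)·(-3) + (0.5)·(-5) - 2.2 = -6.2
errors² = [0.81, 0.49, 0.81, 1.0]
MSE = 3.1100/4 = 0.7775

0.7775


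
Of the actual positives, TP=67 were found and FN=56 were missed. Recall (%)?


Recall = TP/(TP+FN)
= 67/(67+56)
= 67/123 = 54.47%

54.47%


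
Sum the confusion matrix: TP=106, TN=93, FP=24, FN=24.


Total = TP + TN + FP + FN
= 106 + 93 + 24 + 24
= 247
(Predicted positive: 130, predicted negative: 117)

247


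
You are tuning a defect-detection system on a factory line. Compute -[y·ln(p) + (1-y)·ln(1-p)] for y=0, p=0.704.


BCE = -[y·ln(p) + (1-y)·ln(1-p)]
= -0 - 1·ln(1-0.704)
= -ln(0.296) = 1.2174

1.2174


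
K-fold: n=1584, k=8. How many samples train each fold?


Fold size = 1584/8 = 198
Training per fold = 1584 - 198 = 1386

1386


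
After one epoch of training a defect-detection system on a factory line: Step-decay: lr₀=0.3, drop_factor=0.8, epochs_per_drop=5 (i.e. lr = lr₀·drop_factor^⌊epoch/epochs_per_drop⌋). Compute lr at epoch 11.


n_drops = ⌊11/5⌋ = 2
lr = 0.3·0.8^2 = 0.3·0.64 = 0.192

0.192


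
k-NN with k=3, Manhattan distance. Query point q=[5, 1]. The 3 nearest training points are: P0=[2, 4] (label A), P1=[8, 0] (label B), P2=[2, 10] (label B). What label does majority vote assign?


d(q,P0) = 6  (label A)
d(q,P1) = 4  (label B)
d(q,P2) = 12  (label B)
Votes: A=1, B=2
Majority → B

B


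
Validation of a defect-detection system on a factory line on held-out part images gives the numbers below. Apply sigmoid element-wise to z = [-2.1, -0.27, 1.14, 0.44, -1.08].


σ(-2.1) = 1/(1+e^2.1) = 0.1091
σ(-0.27) = 1/(1+e^0.27) = 0.4329
σ(1.14) = 1/(1+e^-1.14) = 0.7577
σ(0.44) = 1/(1+e^-0.44) = 0.6083
σ(-1.08) = 1/(1+e^1.08) = 0.2535
result = [0.1091, 0.4329, 0.7577, 0.6083, 0.2535]

[0.1091, 0.4329, 0.7577, 0.6083, 0.2535]


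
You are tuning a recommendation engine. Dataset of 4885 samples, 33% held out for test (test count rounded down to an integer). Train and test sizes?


Test = ⌊4885·33/100⌋ = 1612
Train = 4885 - 1612 = 3273

Train: 3273, Test: 1612


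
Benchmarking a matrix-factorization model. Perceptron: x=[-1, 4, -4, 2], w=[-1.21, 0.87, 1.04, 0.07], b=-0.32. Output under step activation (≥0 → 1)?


z = (-1)·(-1.21) + (4)·(0.87) + (-4)·(1.04) + (2)·(0.07) - 0.32
  = 0.35
step(z) = 1 (z≥0)

1


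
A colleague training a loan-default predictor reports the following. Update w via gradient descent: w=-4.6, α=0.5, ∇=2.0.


w_new = w - α·∇
= -4.6 - 0.5·2.0
= -4.6 - 1
= -5.6

-5.6


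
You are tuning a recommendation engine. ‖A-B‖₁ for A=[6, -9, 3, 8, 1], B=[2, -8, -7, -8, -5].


d = |6-2| + |-9+ 8| + |3+ 7| + |8+ 8| + |1+ 5|
  = 4 + 1 + 10 + 16 + 6
  = 37

37


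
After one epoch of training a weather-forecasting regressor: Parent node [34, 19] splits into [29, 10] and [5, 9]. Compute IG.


Parent = [34, 19], H_parent = 0.9414
H_left = 0.8213 (n=39), H_right = 0.9403 (n=14)
H_children = (39/53)·0.8213 + (14/53)·0.9403 = 0.8527
IG = 0.9414 - 0.8527 = 0.0887

0.0887


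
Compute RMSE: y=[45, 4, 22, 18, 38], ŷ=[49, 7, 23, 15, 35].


MSE = 44/5 = 8.8
RMSE = √(44/5) = 2.9665

2.9665


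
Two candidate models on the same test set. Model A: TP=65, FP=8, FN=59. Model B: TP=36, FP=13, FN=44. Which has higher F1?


Model A: P=65/73=0.8904, R=65/124=0.5242, F1=2PR/(P+R)=2TP/(2TP+FP+FN)=130/197=0.6599
Model B: P=36/49=0.7347, R=36/80=0.45, F1=2PR/(P+R)=2TP/(2TP+FP+FN)=72/129=0.5581
0.6599 > 0.5581 → Model A

Model A


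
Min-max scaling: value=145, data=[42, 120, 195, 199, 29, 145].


min=29, max=199
(145-29)/(199-29) = 116/170 = 0.6824

0.6824


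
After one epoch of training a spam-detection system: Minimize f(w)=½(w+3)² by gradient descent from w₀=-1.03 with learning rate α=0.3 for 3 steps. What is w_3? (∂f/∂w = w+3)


step 1: grad = -1.03+3 = 1.97; w = -1.03 - 0.3·(1.97) = -1.621
step 2: grad = -1.621+3 = 1.379; w = -1.621 - 0.3·(1.379) = -2.0347
step 3: grad = -2.0347+3 = 0.9653; w = -2.0347 - 0.3·(0.9653) = -2.32429

-2.32429


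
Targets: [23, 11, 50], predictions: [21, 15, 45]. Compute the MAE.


Absolute errors: |23-21|=2, |11-15|=4, |50-45|=5
Sum = 11
MAE = 11/3 = 11/3

11/3


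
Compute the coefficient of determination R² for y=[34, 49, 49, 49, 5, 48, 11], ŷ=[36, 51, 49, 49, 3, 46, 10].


ȳ = 35
SS_res = Σ(y-ŷ)² = 17
SS_tot = Σ(y-ȳ)² = 2234
R² = 1 - SS_res/SS_tot = 1 - 0.0076 = 0.9924

0.9924


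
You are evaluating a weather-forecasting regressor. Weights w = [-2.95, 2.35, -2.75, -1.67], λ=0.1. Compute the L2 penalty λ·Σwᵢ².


‖w‖₂² = (-2.95)² + (2.35)² + (-2.75)² + (-1.67)²
     = 8.7025 + 5.5225 + 7.5625 + 2.7889
     = 24.5764
λ·‖w‖₂² = 0.1·24.5764 = 2.45764

2.45764


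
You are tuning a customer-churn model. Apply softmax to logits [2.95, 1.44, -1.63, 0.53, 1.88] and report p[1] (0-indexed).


Exponentials: e^2.95=19.106, e^1.44=4.2207, e^-1.63=0.1959, e^0.53=1.6989, e^1.88=6.5535
Sum = 31.775
Softmax = [0.6013, 0.1328, 0.0062, 0.0535, 0.2062]
p[1] = 4.2207/31.775 = 0.1328

0.1328


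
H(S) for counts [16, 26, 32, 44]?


Probabilities: [16/118, 26/118, 32/118, 44/118] ≈ [0.1356, 0.2203, 0.2712, 0.3729]
H = -((16/118)·log₂(16/118) + (26/118)·log₂(26/118) + (32/118)·log₂(32/118) + (44/118)·log₂(44/118))
  = 1.9129 bits

1.9129 bits


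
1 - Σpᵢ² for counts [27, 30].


Probabilities: [27/57, 30/57] ≈ [0.4737, 0.5263]
Σpᵢ² = (729 + 900)/57² = 1629/3249
Gini = 1 - Σpᵢ² = 1 - 1629/3249 = 0.4986

0.4986


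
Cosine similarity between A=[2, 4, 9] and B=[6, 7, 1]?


A·B = 2·6 + 4·7 + 9·1 = 49
‖A‖ = √101 = 10.0499, ‖B‖ = √86 = 9.2736
cos = 49/(√101·√86) = 49/√8686 = 0.5258

0.5258


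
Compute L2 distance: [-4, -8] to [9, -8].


d = √((-4-9)² + (-8+ 8)²)
  = √(169 + 0)
  = √169 = 13.0

13.0


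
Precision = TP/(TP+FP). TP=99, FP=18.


Precision = TP/(TP+FP)
= 99/(99+18)
= 99/117 = 84.62%

84.62%


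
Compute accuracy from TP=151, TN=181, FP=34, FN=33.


Accuracy = (TP+TN)/(TP+TN+FP+FN)
= (151+181)/(399)
= 332/399 = 83.21%

83.21%


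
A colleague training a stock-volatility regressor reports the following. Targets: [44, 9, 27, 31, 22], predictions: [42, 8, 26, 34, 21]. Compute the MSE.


Squared errors: (44-42)²=4, (9-8)²=1, (27-26)²=1, (31-34)²=9, (22-21)²=1
Sum = 16
MSE = 16/5 = 16/5

16/5


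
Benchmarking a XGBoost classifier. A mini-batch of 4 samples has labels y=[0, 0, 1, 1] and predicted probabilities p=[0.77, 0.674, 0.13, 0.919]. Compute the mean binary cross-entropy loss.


L[0] = -ln(1-0.77) = -ln(0.23) = 1.4697
L[1] = -ln(1-0.674) = -ln(0.326) = 1.1209
L[2] = -ln(0.13) = 2.0402
L[3] = -ln(0.919) = 0.0845
mean = (1.4697 + 1.1209 + 2.0402 + 0.0845)/4 = 1.1788

1.1788
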